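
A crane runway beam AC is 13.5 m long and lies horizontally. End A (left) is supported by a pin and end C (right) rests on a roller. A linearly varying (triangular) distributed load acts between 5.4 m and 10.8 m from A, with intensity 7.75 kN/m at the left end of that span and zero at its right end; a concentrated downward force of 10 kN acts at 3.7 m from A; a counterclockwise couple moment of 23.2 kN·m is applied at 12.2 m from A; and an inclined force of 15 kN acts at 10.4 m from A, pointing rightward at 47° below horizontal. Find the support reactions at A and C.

A_x = -10.23 kN, A_y = 21.26 kN, C_y = 20.63 kN

Resultant of the triangular load: ½ × 7.75 × 5.4 = 20.925 kN, acting at 7.2 m from A (one-third of the span from the peak).
Taking moments about A: C_y·13.5 − (½·7.75·5.4)·7.2 − 10·3.7 + 23.2 − 15·sin47°·10.4 = 0 → C_y = 278.551/13.5 = 20.6334 ≈ 20.63 kN.
ΣF_y = 0: A_y + 20.6334 − ½·7.75·5.4 − 10 − 15·sin47° = 0 → A_y = 21.26 kN.
ΣF_x = 0: A_x + 15·cos47° = 0 → A_x = -10.23 kN.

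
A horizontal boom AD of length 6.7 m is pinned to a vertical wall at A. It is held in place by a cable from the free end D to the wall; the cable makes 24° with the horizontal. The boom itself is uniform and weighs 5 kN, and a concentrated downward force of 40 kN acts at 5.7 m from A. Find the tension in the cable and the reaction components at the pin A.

T = 89.81 kN, A_x = 82.05 kN, A_y = 8.470 kN

ΣM about A: T·sin24°·6.7 − 5·3.35 − 40·5.7 = 0 → T = 244.75/(6.7·0.406737) = 89.812 ≈ 89.81 kN.
ΣF_x = 0: A_x − T·cos24° = 0 → A_x = 89.812 × 0.913545 = 82.05 kN.
ΣF_y = 0: A_y + T·sin24° − 5 − 40 = 0 → A_y = 45 − 89.812 × 0.406737 = 8.470 kN.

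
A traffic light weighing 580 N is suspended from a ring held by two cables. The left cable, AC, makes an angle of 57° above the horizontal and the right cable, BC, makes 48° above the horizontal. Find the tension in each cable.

ΣF_x = 0: −T_AC·cos57° + T_BC·cos48° = 0 → T_BC = 0.81395·T_AC.
ΣF_y = 0: T_AC·sin57° + T_BC·sin48° = 580.
Substitute: T_AC·(0.838671 + 0.81395·0.743145) = 580 → T_AC = 401.786 ≈ 401.8 N.
Then T_BC = 0.81395 × 401.786 = 327.0 N.

T_AC = 401.8 N, T_BC = 327.0 N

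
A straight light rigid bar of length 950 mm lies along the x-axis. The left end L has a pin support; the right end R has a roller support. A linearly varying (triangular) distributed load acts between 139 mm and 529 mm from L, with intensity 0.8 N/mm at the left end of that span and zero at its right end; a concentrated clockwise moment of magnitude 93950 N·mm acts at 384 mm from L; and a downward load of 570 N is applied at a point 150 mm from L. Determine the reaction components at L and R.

Resultant of the triangular load: ½ × 0.8 × 390 = 156 N, acting at 269 mm from L (one-third of the span from the peak).
ΣM about L: R_y·950 − (½·0.8·390)·269 − 93950 − 570·150 = 0 → R_y = 221414/950 = 233.067 ≈ 233.1 N.
ΣF_y = 0: L_y + 233.067 − ½·0.8·390 − 570 = 0 → L_y = 492.9 N.
ΣF_x = 0: no horizontal applied forces, so L_x = 0.

L_x = 0, L_y = 492.9 N, R_y = 233.1 N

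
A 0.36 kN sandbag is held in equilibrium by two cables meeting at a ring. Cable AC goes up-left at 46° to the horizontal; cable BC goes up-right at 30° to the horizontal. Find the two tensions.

ΣF_x = 0: −T_AC·cos46° + T_BC·cos30° = 0 → T_BC = 0.802122·T_AC.
ΣF_y = 0: T_AC·sin46° + T_BC·sin30° = 0.36.
Substitute: T_AC·(0.71934 + 0.802122·0.5) = 0.36 → T_AC = 0.321314 ≈ 0.3213 kN.
Then T_BC = 0.802122 × 0.321314 = 0.2577 kN.

T_AC = 0.3213 kN, T_BC = 0.2577 kN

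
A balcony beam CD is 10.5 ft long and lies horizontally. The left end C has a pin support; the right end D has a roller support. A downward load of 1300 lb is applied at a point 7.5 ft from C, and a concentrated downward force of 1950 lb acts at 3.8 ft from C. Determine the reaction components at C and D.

C_x = 0, C_y = 1616 lb, D_y = 1634 lb

ΣM about C: D_y·10.5 − 1300·7.5 − 1950·3.8 = 0 → D_y = 17160/10.5 = 1634.29 ≈ 1634 lb.
ΣF_y = 0: C_y + 1634.29 − 1300 − 1950 = 0 → C_y = 1616 lb.
ΣF_x = 0: no horizontal applied forces, so C_x = 0.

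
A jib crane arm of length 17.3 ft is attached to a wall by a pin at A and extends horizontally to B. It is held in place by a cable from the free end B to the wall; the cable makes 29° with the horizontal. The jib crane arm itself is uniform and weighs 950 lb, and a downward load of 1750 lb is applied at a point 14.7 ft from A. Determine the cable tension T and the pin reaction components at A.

T = 4047 lb, A_x = 3540 lb, A_y = 738.0 lb

ΣM about A: T·sin29°·17.3 − 950·8.65 − 1750·14.7 = 0 → T = 33942.5/(17.3·0.48481) = 4046.93 ≈ 4047 lb.
ΣF_x = 0: A_x − T·cos29° = 0 → A_x = 4046.93 × 0.87462 = 3540 lb.
ΣF_y = 0: A_y + T·sin29° − 950 − 1750 = 0 → A_y = 2700 − 4046.93 × 0.48481 = 738.0 lb.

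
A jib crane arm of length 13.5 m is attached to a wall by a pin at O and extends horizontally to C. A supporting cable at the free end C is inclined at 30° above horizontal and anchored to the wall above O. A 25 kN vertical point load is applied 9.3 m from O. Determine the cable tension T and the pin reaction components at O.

ΣM about O: T·sin30°·13.5 − 25·9.3 = 0 → T = 232.5/(13.5·0.5) = 34.4444 ≈ 34.44 kN.
ΣF_x = 0: O_x − T·cos30° = 0 → O_x = 34.4444 × 0.866025 = 29.83 kN.
ΣF_y = 0: O_y + T·sin30° − 25 = 0 → O_y = 25 − 34.4444 × 0.5 = 7.778 kN.

T = 34.44 kN, O_x = 29.83 kN, O_y = 7.778 kN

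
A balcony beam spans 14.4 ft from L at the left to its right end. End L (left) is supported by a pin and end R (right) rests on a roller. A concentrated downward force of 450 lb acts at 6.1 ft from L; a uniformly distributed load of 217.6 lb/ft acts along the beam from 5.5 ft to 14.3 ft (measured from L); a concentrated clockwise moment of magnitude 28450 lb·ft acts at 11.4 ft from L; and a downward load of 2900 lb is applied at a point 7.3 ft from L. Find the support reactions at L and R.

L_x = 0, L_y = 311.9 lb, R_y = 4953 lb

Resultant of the distributed load: 217.6 × 8.8 = 1914.88 lb at 9.9 ft from L.
Moments about L: R_y·14.4 − 450·6.1 − (217.6·8.8)·9.9 − 28450 − 2900·7.3 = 0 → R_y = 71322.312/14.4 = 4952.94 ≈ 4953 lb.
ΣF_y = 0: L_y + 4952.94 − 450 − 217.6·8.8 − 2900 = 0 → L_y = 311.9 lb.
ΣF_x = 0: no horizontal applied forces, so L_x = 0.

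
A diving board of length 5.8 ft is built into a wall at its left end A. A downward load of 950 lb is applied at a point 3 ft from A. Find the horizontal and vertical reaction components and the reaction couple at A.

A_x = 0, A_y = 950.0 lb, M_A = 2850 lb·ft

ΣF_x = 0: A_x = 0.
ΣF_y = 0: A_y − 950 = 0 → A_y = 950.0 lb.
ΣM about A: M_A − 950·3 = 0 → M_A = 2850 lb·ft.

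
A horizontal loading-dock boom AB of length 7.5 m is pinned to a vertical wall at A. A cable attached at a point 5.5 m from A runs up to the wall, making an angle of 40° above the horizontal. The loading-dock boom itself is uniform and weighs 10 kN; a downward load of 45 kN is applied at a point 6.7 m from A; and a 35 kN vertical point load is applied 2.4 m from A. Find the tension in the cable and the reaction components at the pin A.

T = 119.6 kN, A_x = 91.66 kN, A_y = 13.09 kN

ΣM about A: T·sin40°·5.5 − 10·3.75 − 45·6.7 − 35·2.4 = 0 → T = 423/(5.5·0.642788) = 119.649 ≈ 119.6 kN.
ΣF_x = 0: A_x − T·cos40° = 0 → A_x = 119.649 × 0.766044 = 91.66 kN.
ΣF_y = 0: A_y + T·sin40° − 10 − 45 − 35 = 0 → A_y = 90 − 119.649 × 0.642788 = 13.09 kN.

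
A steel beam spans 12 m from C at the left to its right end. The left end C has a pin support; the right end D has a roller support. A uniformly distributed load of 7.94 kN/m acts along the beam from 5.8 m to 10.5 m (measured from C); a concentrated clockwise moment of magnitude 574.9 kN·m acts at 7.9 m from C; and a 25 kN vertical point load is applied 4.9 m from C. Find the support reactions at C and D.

C_x = 0, C_y = -21.14 kN, D_y = 83.46 kN

Resultant of the distributed load: 7.94 × 4.7 = 37.318 kN at 8.15 m from C.
ΣM about C: D_y·12 − (7.94·4.7)·8.15 − 574.9 − 25·4.9 = 0 → D_y = 1001.5417/12 = 83.4618 ≈ 83.46 kN.
ΣF_y = 0: C_y + 83.4618 − 7.94·4.7 − 25 = 0 → C_y = -21.14 kN.
ΣF_x = 0: no horizontal applied forces, so C_x = 0.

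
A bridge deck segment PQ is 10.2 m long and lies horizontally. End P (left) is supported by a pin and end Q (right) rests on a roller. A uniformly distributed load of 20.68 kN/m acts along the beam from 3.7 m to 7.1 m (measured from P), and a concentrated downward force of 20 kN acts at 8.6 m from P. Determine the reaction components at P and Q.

P_x = 0, P_y = 36.23 kN, Q_y = 54.09 kN

Resultant of the distributed load: 20.68 × 3.4 = 70.312 kN at 5.4 m from P.
Taking moments about P: Q_y·10.2 − (20.68·3.4)·5.4 − 20·8.6 = 0 → Q_y = 551.6848/10.2 = 54.0867 ≈ 54.09 kN.
ΣF_y = 0: P_y + 54.0867 − 20.68·3.4 − 20 = 0 → P_y = 36.23 kN.
ΣF_x = 0: no horizontal applied forces, so P_x = 0.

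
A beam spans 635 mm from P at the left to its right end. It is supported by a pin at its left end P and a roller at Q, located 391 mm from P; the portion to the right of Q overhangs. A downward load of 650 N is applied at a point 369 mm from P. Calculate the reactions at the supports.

P_x = 0, P_y = 36.57 N, Q_y = 613.4 N

Moments about P: Q_y·391 − 650·369 = 0 → Q_y = 239850/391 = 613.427 ≈ 613.4 N.
ΣF_y = 0: P_y + 613.427 − 650 = 0 → P_y = 36.57 N.
ΣF_x = 0: no horizontal applied forces, so P_x = 0.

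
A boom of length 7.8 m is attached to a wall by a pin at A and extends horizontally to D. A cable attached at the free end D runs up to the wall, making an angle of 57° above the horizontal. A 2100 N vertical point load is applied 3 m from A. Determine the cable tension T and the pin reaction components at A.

T = 963.1 N, A_x = 524.5 N, A_y = 1292 N

ΣM about A: T·sin57°·7.8 − 2100·3 = 0 → T = 6300/(7.8·0.838671) = 963.062 ≈ 963.1 N.
ΣF_x = 0: A_x − T·cos57° = 0 → A_x = 963.062 × 0.544639 = 524.5 N.
ΣF_y = 0: A_y + T·sin57° − 2100 = 0 → A_y = 2100 − 963.062 × 0.838671 = 1292 N.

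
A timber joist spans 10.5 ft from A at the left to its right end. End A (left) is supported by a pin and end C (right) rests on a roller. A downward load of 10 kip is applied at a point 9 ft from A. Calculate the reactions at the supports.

A_x = 0, A_y = 1.429 kip, C_y = 8.571 kip

Moments about A: C_y·10.5 − 10·9 = 0 → C_y = 90/10.5 = 8.57143 ≈ 8.571 kip.
ΣF_y = 0: A_y + 8.57143 − 10 = 0 → A_y = 1.429 kip.
ΣF_x = 0: no horizontal applied forces, so A_x = 0.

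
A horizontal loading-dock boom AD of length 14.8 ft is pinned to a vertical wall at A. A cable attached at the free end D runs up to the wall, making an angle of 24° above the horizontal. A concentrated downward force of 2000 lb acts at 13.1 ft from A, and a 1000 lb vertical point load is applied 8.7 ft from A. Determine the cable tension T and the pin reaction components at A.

ΣM about A: T·sin24°·14.8 − 2000·13.1 − 1000·8.7 = 0 → T = 34900/(14.8·0.406737) = 5797.62 ≈ 5798 lb.
ΣF_x = 0: A_x − T·cos24° = 0 → A_x = 5797.62 × 0.913545 = 5296 lb.
ΣF_y = 0: A_y + T·sin24° − 2000 − 1000 = 0 → A_y = 3000 − 5797.62 × 0.406737 = 641.9 lb.

T = 5798 lb, A_x = 5296 lb, A_y = 641.9 lb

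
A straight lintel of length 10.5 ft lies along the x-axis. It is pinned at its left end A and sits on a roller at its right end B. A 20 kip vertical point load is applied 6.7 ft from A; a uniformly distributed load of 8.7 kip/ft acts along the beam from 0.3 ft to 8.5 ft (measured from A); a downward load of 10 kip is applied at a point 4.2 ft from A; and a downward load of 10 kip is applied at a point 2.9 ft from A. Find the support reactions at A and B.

Resultant of the distributed load: 8.7 × 8.2 = 71.34 kip at 4.4 ft from A.
Taking moments about A: B_y·10.5 − 20·6.7 − (8.7·8.2)·4.4 − 10·4.2 − 10·2.9 = 0 → B_y = 518.896/10.5 = 49.4187 ≈ 49.42 kip.
ΣF_y = 0: A_y + 49.4187 − 20 − 8.7·8.2 − 10 − 10 = 0 → A_y = 61.92 kip.
ΣF_x = 0: no horizontal applied forces, so A_x = 0.

A_x = 0, A_y = 61.92 kip, B_y = 49.42 kip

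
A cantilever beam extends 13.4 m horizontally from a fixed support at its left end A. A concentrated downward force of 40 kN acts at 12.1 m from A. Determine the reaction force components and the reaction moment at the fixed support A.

ΣF_x = 0: A_x = 0.
ΣF_y = 0: A_y − 40 = 0 → A_y = 40.00 kN.
ΣM about A: M_A − 40·12.1 = 0 → M_A = 484.0 kN·m.

A_x = 0, A_y = 40.00 kN, M_A = 484.0 kN·m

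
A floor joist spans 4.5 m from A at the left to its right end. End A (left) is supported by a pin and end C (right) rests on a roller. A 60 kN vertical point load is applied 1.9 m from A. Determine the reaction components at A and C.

A_x = 0, A_y = 34.67 kN, C_y = 25.33 kN

ΣM about A: C_y·4.5 − 60·1.9 = 0 → C_y = 114/4.5 = 25.3333 ≈ 25.33 kN.
ΣF_y = 0: A_y + 25.3333 − 60 = 0 → A_y = 34.67 kN.
ΣF_x = 0: no horizontal applied forces, so A_x = 0.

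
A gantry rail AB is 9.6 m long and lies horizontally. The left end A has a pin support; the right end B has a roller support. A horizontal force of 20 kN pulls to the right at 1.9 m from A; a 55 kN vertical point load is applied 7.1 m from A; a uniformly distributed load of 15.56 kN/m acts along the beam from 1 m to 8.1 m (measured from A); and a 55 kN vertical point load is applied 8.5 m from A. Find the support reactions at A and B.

A_x = -20.00 kN, A_y = 78.74 kN, B_y = 141.7 kN

Resultant of the distributed load: 15.56 × 7.1 = 110.476 kN at 4.55 m from A.
Moments about A: B_y·9.6 − 55·7.1 − (15.56·7.1)·4.55 − 55·8.5 = 0 → B_y = 1360.6658/9.6 = 141.736 ≈ 141.7 kN.
ΣF_y = 0: A_y + 141.736 − 55 − 15.56·7.1 − 55 = 0 → A_y = 78.74 kN.
ΣF_x = 0: A_x + 20 = 0 → A_x = -20.00 kN.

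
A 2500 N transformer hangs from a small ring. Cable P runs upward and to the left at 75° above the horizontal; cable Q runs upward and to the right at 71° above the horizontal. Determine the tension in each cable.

ΣF_x = 0: −T_P·cos75° + T_Q·cos71° = 0 → T_Q = 0.794977·T_P.
ΣF_y = 0: T_P·sin75° + T_Q·sin71° = 2500.
Substitute: T_P·(0.965926 + 0.794977·0.945519) = 2500 → T_P = 1455.53 ≈ 1456 N.
Then T_Q = 0.794977 × 1455.53 = 1157 N.

T_P = 1456 N, T_Q = 1157 N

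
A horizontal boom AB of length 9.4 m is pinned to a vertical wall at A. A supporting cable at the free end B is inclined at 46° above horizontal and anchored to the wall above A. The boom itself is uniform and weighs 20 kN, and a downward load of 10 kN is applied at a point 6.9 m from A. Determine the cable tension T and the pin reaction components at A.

ΣM about A: T·sin46°·9.4 − 20·4.7 − 10·6.9 = 0 → T = 163/(9.4·0.71934) = 24.106 ≈ 24.11 kN.
ΣF_x = 0: A_x − T·cos46° = 0 → A_x = 24.106 × 0.694658 = 16.75 kN.
ΣF_y = 0: A_y + T·sin46° − 20 − 10 = 0 → A_y = 30 − 24.106 × 0.71934 = 12.66 kN.

T = 24.11 kN, A_x = 16.75 kN, A_y = 12.66 kN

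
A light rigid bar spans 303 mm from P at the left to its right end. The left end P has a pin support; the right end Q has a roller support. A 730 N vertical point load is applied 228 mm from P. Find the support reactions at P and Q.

Moments about P: Q_y·303 − 730·228 = 0 → Q_y = 166440/303 = 549.307 ≈ 549.3 N.
ΣF_y = 0: P_y + 549.307 − 730 = 0 → P_y = 180.7 N.
ΣF_x = 0: no horizontal applied forces, so P_x = 0.

P_x = 0, P_y = 180.7 N, Q_y = 549.3 N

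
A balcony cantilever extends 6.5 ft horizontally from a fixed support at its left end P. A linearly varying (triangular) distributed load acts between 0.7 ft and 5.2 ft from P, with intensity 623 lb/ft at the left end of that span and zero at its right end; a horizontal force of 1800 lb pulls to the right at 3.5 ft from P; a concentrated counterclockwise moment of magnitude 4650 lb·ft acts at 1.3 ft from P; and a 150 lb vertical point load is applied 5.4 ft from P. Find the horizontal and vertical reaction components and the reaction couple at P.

Resultant of the triangular load: ½ × 623 × 4.5 = 1401.75 lb, acting at 2.2 ft from P (one-third of the span from the peak).
ΣF_x = 0: P_x + 1800 = 0 → P_x = -1800 lb.
ΣF_y = 0: P_y − ½·623·4.5 − 150 = 0 → P_y = 1552 lb.
ΣM about P: M_P − (½·623·4.5)·2.2 + 4650 − 150·5.4 = 0 → M_P = -756.1 lb·ft.

P_x = -1800 lb, P_y = 1552 lb, M_P = -756.1 lb·ft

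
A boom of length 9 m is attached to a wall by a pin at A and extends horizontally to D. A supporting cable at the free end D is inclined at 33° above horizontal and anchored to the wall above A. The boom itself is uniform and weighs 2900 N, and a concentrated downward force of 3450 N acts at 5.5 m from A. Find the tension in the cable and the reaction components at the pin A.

ΣM about A: T·sin33°·9 − 2900·4.5 − 3450·5.5 = 0 → T = 32025/(9·0.544639) = 6533.38 ≈ 6533 N.
ΣF_x = 0: A_x − T·cos33° = 0 → A_x = 6533.38 × 0.838671 = 5479 N.
ΣF_y = 0: A_y + T·sin33° − 2900 − 3450 = 0 → A_y = 6350 − 6533.38 × 0.544639 = 2792 N.

T = 6533 N, A_x = 5479 N, A_y = 2792 N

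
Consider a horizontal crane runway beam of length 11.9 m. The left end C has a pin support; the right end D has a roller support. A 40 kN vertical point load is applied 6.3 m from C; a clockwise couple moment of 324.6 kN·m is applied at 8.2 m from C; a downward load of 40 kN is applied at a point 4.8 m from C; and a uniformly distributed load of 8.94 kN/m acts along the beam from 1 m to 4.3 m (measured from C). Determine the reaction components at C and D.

Resultant of the distributed load: 8.94 × 3.3 = 29.502 kN at 2.65 m from C.
Moments about C: D_y·11.9 − 40·6.3 − 324.6 − 40·4.8 − (8.94·3.3)·2.65 = 0 → D_y = 846.7803/11.9 = 71.158 ≈ 71.16 kN.
ΣF_y = 0: C_y + 71.158 − 40 − 40 − 8.94·3.3 = 0 → C_y = 38.34 kN.
ΣF_x = 0: no horizontal applied forces, so C_x = 0.

C_x = 0, C_y = 38.34 kN, D_y = 71.16 kN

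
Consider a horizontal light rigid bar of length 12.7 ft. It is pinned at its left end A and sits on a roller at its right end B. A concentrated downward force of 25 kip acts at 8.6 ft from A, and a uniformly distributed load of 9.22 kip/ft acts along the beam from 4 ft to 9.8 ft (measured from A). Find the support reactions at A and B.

A_x = 0, A_y = 32.49 kip, B_y = 45.98 kip

Resultant of the distributed load: 9.22 × 5.8 = 53.476 kip at 6.9 ft from A.
ΣM about A: B_y·12.7 − 25·8.6 − (9.22·5.8)·6.9 = 0 → B_y = 583.9844/12.7 = 45.983 ≈ 45.98 kip.
ΣF_y = 0: A_y + 45.983 − 25 − 9.22·5.8 = 0 → A_y = 32.49 kip.
ΣF_x = 0: no horizontal applied forces, so A_x = 0.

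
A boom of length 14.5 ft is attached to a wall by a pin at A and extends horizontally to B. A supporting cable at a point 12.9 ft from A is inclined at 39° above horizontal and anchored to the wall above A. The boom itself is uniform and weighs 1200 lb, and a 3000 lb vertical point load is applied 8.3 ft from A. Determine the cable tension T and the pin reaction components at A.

ΣM about A: T·sin39°·12.9 − 1200·7.25 − 3000·8.3 = 0 → T = 33600/(12.9·0.62932) = 4138.83 ≈ 4139 lb.
ΣF_x = 0: A_x − T·cos39° = 0 → A_x = 4138.83 × 0.777146 = 3216 lb.
ΣF_y = 0: A_y + T·sin39° − 1200 − 3000 = 0 → A_y = 4200 − 4138.83 × 0.62932 = 1595 lb.

T = 4139 lb, A_x = 3216 lb, A_y = 1595 lb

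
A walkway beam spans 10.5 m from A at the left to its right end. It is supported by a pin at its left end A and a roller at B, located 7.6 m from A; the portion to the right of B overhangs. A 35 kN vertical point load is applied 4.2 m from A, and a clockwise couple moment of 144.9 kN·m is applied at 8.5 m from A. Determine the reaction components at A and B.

A_x = 0, A_y = -3.408 kN, B_y = 38.41 kN

ΣM about A: B_y·7.6 − 35·4.2 − 144.9 = 0 → B_y = 291.9/7.6 = 38.4079 ≈ 38.41 kN.
ΣF_y = 0: A_y + 38.4079 − 35 = 0 → A_y = -3.408 kN.
ΣF_x = 0: no horizontal applied forces, so A_x = 0.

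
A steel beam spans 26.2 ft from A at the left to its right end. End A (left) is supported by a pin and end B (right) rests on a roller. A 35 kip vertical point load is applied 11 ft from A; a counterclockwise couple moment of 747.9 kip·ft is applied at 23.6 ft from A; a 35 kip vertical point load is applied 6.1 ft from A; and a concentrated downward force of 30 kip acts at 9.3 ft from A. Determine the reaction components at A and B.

A_x = 0, A_y = 95.05 kip, B_y = 4.947 kip

Moments about A: B_y·26.2 − 35·11 + 747.9 − 35·6.1 − 30·9.3 = 0 → B_y = 129.6/26.2 = 4.94656 ≈ 4.947 kip.
ΣF_y = 0: A_y + 4.94656 − 35 − 35 − 30 = 0 → A_y = 95.05 kip.
ΣF_x = 0: no horizontal applied forces, so A_x = 0.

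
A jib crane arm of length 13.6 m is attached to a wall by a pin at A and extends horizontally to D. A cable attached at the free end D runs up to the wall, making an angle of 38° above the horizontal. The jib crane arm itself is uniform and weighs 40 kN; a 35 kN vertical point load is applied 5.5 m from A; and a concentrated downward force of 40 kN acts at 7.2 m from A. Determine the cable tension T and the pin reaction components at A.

ΣM about A: T·sin38°·13.6 − 40·6.8 − 35·5.5 − 40·7.2 = 0 → T = 752.5/(13.6·0.615661) = 89.8723 ≈ 89.87 kN.
ΣF_x = 0: A_x − T·cos38° = 0 → A_x = 89.8723 × 0.788011 = 70.82 kN.
ΣF_y = 0: A_y + T·sin38° − 40 − 35 − 40 = 0 → A_y = 115 − 89.8723 × 0.615661 = 59.67 kN.

T = 89.87 kN, A_x = 70.82 kN, A_y = 59.67 kN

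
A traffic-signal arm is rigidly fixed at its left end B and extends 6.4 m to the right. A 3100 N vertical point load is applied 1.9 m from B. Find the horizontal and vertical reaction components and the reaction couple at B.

B_x = 0, B_y = 3100 N, M_B = 5890 N·m

ΣF_x = 0: B_x = 0.
ΣF_y = 0: B_y − 3100 = 0 → B_y = 3100 N.
ΣM about B: M_B − 3100·1.9 = 0 → M_B = 5890 N·m.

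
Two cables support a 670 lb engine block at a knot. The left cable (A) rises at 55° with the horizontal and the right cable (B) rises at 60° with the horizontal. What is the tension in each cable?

T_A = 369.6 lb, T_B = 424.0 lb

ΣF_x = 0: −T_A·cos55° + T_B·cos60° = 0 → T_B = 1.14715·T_A.
ΣF_y = 0: T_A·sin55° + T_B·sin60° = 670.
Substitute: T_A·(0.819152 + 1.14715·0.866025) = 670 → T_A = 369.632 ≈ 369.6 lb.
Then T_B = 1.14715 × 369.632 = 424.0 lb.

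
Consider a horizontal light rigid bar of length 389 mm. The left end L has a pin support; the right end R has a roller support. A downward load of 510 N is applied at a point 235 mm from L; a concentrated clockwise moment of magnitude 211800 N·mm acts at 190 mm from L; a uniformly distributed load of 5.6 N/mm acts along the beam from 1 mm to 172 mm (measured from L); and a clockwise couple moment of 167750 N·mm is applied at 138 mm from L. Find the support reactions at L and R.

Resultant of the distributed load: 5.6 × 171 = 957.6 N at 86.5 mm from L.
Moments about L: R_y·389 − 510·235 − 211800 − (5.6·171)·86.5 − 167750 = 0 → R_y = 582232.4/389 = 1496.74 ≈ 1497 N.
ΣF_y = 0: L_y + 1496.74 − 510 − 5.6·171 = 0 → L_y = -29.14 N.
ΣF_x = 0: no horizontal applied forces, so L_x = 0.

L_x = 0, L_y = -29.14 N, R_y = 1497 N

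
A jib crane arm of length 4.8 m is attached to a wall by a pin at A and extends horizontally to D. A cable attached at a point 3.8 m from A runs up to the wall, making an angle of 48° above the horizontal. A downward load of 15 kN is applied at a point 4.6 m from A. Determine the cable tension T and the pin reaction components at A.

ΣM about A: T·sin48°·3.8 − 15·4.6 = 0 → T = 69/(3.8·0.743145) = 24.4339 ≈ 24.43 kN.
ΣF_x = 0: A_x − T·cos48° = 0 → A_x = 24.4339 × 0.669131 = 16.35 kN.
ΣF_y = 0: A_y + T·sin48° − 15 = 0 → A_y = 15 − 24.4339 × 0.743145 = -3.158 kN.

T = 24.43 kN, A_x = 16.35 kN, A_y = -3.158 kN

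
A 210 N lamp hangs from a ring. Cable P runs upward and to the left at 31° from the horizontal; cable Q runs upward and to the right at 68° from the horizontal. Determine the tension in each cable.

ΣF_x = 0: −T_P·cos31° + T_Q·cos68° = 0 → T_Q = 2.28818·T_P.
ΣF_y = 0: T_P·sin31° + T_Q·sin68° = 210.
Substitute: T_P·(0.515038 + 2.28818·0.927184) = 210 → T_P = 79.648 ≈ 79.65 N.
Then T_Q = 2.28818 × 79.648 = 182.2 N.

T_P = 79.65 N, T_Q = 182.2 N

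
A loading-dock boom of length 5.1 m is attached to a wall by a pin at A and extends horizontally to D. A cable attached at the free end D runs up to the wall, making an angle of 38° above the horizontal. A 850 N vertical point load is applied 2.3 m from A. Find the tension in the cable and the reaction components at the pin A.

ΣM about A: T·sin38°·5.1 − 850·2.3 = 0 → T = 1955/(5.1·0.615661) = 622.637 ≈ 622.6 N.
ΣF_x = 0: A_x − T·cos38° = 0 → A_x = 622.637 × 0.788011 = 490.6 N.
ΣF_y = 0: A_y + T·sin38° − 850 = 0 → A_y = 850 − 622.637 × 0.615661 = 466.7 N.

T = 622.6 N, A_x = 490.6 N, A_y = 466.7 N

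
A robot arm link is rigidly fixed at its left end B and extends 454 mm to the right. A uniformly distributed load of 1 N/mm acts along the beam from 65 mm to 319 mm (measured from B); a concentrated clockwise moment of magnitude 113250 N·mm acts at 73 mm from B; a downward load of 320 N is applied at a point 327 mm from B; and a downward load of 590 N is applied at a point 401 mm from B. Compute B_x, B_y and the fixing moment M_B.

Resultant of the distributed load: 1 × 254 = 254 N at 192 mm from B.
ΣF_x = 0: B_x = 0.
ΣF_y = 0: B_y − 1·254 − 320 − 590 = 0 → B_y = 1164 N.
ΣM about B: M_B − (1·254)·192 − 113250 − 320·327 − 590·401 = 0 → M_B = 503200 N·mm.

B_x = 0, B_y = 1164 N, M_B = 503200 N·mm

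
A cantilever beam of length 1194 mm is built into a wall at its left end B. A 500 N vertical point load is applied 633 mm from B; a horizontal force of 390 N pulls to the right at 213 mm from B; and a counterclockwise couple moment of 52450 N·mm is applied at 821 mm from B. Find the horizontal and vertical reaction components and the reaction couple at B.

B_x = -390.0 N, B_y = 500.0 N, M_B = 264000 N·mm

ΣF_x = 0: B_x + 390 = 0 → B_x = -390.0 N.
ΣF_y = 0: B_y − 500 = 0 → B_y = 500.0 N.
ΣM about B: M_B − 500·633 + 52450 = 0 → M_B = 264000 N·mm.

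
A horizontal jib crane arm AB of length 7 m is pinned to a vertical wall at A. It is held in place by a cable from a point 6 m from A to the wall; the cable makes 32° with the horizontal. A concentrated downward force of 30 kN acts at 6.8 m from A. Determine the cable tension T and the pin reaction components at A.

ΣM about A: T·sin32°·6 − 30·6.8 = 0 → T = 204/(6·0.529919) = 64.1607 ≈ 64.16 kN.
ΣF_x = 0: A_x − T·cos32° = 0 → A_x = 64.1607 × 0.848048 = 54.41 kN.
ΣF_y = 0: A_y + T·sin32° − 30 = 0 → A_y = 30 − 64.1607 × 0.529919 = -4.000 kN.

T = 64.16 kN, A_x = 54.41 kN, A_y = -4.000 kN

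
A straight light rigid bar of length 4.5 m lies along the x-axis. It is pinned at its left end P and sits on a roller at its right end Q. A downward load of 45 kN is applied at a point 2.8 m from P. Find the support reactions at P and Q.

P_x = 0, P_y = 17.00 kN, Q_y = 28.00 kN

Moments about P: Q_y·4.5 − 45·2.8 = 0 → Q_y = 126/4.5 = 28.00 kN.
ΣF_y = 0: P_y + 28 − 45 = 0 → P_y = 17.00 kN.
ΣF_x = 0: no horizontal applied forces, so P_x = 0.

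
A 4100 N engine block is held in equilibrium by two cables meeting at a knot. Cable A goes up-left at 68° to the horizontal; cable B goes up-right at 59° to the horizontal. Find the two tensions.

ΣF_x = 0: −T_A·cos68° + T_B·cos59° = 0 → T_B = 0.727338·T_A.
ΣF_y = 0: T_A·sin68° + T_B·sin59° = 4100.
Substitute: T_A·(0.927184 + 0.727338·0.857167) = 4100 → T_A = 2644.08 ≈ 2644 N.
Then T_B = 0.727338 × 2644.08 = 1923 N.

T_A = 2644 N, T_B = 1923 N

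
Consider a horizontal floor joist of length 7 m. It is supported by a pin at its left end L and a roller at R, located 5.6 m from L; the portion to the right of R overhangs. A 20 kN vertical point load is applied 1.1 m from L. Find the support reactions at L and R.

Moments about L: R_y·5.6 − 20·1.1 = 0 → R_y = 22/5.6 = 3.92857 ≈ 3.929 kN.
ΣF_y = 0: L_y + 3.92857 − 20 = 0 → L_y = 16.07 kN.
ΣF_x = 0: no horizontal applied forces, so L_x = 0.

L_x = 0, L_y = 16.07 kN, R_y = 3.929 kN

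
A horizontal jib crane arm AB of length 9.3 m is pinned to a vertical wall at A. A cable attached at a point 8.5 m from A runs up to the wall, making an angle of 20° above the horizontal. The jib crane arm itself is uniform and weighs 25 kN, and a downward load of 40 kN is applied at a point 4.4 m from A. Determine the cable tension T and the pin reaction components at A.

ΣM about A: T·sin20°·8.5 − 25·4.65 − 40·4.4 = 0 → T = 292.25/(8.5·0.34202) = 100.527 ≈ 100.5 kN.
ΣF_x = 0: A_x − T·cos20° = 0 → A_x = 100.527 × 0.939693 = 94.46 kN.
ΣF_y = 0: A_y + T·sin20° − 25 − 40 = 0 → A_y = 65 − 100.527 × 0.34202 = 30.62 kN.

T = 100.5 kN, A_x = 94.46 kN, A_y = 30.62 kN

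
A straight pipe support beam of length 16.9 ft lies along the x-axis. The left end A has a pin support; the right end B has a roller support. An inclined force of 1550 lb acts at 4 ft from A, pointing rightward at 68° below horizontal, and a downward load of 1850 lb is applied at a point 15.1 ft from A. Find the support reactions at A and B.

A_x = -580.6 lb, A_y = 1294 lb, B_y = 1993 lb

ΣM about A: B_y·16.9 − 1550·sin68°·4 − 1850·15.1 = 0 → B_y = 33683.5/16.9 = 1993.11 ≈ 1993 lb.
ΣF_y = 0: A_y + 1993.11 − 1550·sin68° − 1850 = 0 → A_y = 1294 lb.
ΣF_x = 0: A_x + 1550·cos68° = 0 → A_x = -580.6 lb.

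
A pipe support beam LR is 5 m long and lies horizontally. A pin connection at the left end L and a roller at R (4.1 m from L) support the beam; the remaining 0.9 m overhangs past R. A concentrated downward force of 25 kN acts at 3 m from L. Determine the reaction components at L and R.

ΣM about L: R_y·4.1 − 25·3 = 0 → R_y = 75/4.1 = 18.2927 ≈ 18.29 kN.
ΣF_y = 0: L_y + 18.2927 − 25 = 0 → L_y = 6.707 kN.
ΣF_x = 0: no horizontal applied forces, so L_x = 0.

L_x = 0, L_y = 6.707 kN, R_y = 18.29 kN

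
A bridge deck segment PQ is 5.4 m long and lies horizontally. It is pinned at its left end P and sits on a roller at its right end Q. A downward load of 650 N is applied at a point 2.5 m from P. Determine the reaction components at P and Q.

P_x = 0, P_y = 349.1 N, Q_y = 300.9 N

Taking moments about P: Q_y·5.4 − 650·2.5 = 0 → Q_y = 1625/5.4 = 300.926 ≈ 300.9 N.
ΣF_y = 0: P_y + 300.926 − 650 = 0 → P_y = 349.1 N.
ΣF_x = 0: no horizontal applied forces, so P_x = 0.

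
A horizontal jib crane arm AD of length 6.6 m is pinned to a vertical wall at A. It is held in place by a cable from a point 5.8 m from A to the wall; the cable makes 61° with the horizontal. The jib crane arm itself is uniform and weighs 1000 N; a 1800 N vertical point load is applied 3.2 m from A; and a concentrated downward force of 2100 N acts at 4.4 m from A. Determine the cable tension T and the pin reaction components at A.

ΣM about A: T·sin61°·5.8 − 1000·3.3 − 1800·3.2 − 2100·4.4 = 0 → T = 18300/(5.8·0.87462) = 3607.48 ≈ 3607 N.
ΣF_x = 0: A_x − T·cos61° = 0 → A_x = 3607.48 × 0.48481 = 1749 N.
ΣF_y = 0: A_y + T·sin61° − 1000 − 1800 − 2100 = 0 → A_y = 4900 − 3607.48 × 0.87462 = 1745 N.

T = 3607 N, A_x = 1749 N, A_y = 1745 N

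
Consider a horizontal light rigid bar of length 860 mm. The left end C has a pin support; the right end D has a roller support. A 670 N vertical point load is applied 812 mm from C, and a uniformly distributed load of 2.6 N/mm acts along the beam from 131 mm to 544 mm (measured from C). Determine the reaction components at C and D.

Resultant of the distributed load: 2.6 × 413 = 1073.8 N at 337.5 mm from C.
ΣM about C: D_y·860 − 670·812 − (2.6·413)·337.5 = 0 → D_y = 906447.5/860 = 1054.01 ≈ 1054 N.
ΣF_y = 0: C_y + 1054.01 − 670 − 2.6·413 = 0 → C_y = 689.8 N.
ΣF_x = 0: no horizontal applied forces, so C_x = 0.

C_x = 0, C_y = 689.8 N, D_y = 1054 N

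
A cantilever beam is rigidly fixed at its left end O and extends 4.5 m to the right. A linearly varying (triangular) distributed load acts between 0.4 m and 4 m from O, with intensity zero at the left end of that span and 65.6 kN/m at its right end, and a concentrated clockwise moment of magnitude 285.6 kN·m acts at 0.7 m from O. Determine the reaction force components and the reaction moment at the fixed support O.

O_x = 0, O_y = 118.1 kN, M_O = 616.2 kN·m

Resultant of the triangular load: ½ × 65.6 × 3.6 = 118.08 kN, acting at 2.8 m from O (one-third of the span from the peak).
ΣF_x = 0: O_x = 0.
ΣF_y = 0: O_y − ½·65.6·3.6 = 0 → O_y = 118.1 kN.
ΣM about O: M_O − (½·65.6·3.6)·2.8 − 285.6 = 0 → M_O = 616.2 kN·m.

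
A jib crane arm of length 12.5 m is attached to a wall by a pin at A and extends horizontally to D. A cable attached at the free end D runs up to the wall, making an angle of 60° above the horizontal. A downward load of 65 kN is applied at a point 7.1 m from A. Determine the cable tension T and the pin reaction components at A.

ΣM about A: T·sin60°·12.5 − 65·7.1 = 0 → T = 461.5/(12.5·0.866025) = 42.6316 ≈ 42.63 kN.
ΣF_x = 0: A_x − T·cos60° = 0 → A_x = 42.6316 × 0.5 = 21.32 kN.
ΣF_y = 0: A_y + T·sin60° − 65 = 0 → A_y = 65 − 42.6316 × 0.866025 = 28.08 kN.

T = 42.63 kN, A_x = 21.32 kN, A_y = 28.08 kN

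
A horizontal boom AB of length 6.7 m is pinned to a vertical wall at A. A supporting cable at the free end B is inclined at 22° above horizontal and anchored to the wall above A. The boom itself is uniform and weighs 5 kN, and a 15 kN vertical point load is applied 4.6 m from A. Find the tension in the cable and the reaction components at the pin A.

T = 34.17 kN, A_x = 31.68 kN, A_y = 7.201 kN

ΣM about A: T·sin22°·6.7 − 5·3.35 − 15·4.6 = 0 → T = 85.75/(6.7·0.374607) = 34.1652 ≈ 34.17 kN.
ΣF_x = 0: A_x − T·cos22° = 0 → A_x = 34.1652 × 0.927184 = 31.68 kN.
ΣF_y = 0: A_y + T·sin22° − 5 − 15 = 0 → A_y = 20 − 34.1652 × 0.374607 = 7.201 kN.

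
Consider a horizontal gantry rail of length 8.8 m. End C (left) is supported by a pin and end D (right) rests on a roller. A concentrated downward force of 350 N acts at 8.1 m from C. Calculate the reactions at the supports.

C_x = 0, C_y = 27.84 N, D_y = 322.2 N

Taking moments about C: D_y·8.8 − 350·8.1 = 0 → D_y = 2835/8.8 = 322.159 ≈ 322.2 N.
ΣF_y = 0: C_y + 322.159 − 350 = 0 → C_y = 27.84 N.
ΣF_x = 0: no horizontal applied forces, so C_x = 0.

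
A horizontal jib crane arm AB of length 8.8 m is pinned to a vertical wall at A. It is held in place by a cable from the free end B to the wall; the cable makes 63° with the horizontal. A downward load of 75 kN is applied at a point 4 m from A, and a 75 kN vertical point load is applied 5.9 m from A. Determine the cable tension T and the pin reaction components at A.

ΣM about A: T·sin63°·8.8 − 75·4 − 75·5.9 = 0 → T = 742.5/(8.8·0.891007) = 94.6962 ≈ 94.70 kN.
ΣF_x = 0: A_x − T·cos63° = 0 → A_x = 94.6962 × 0.45399 = 42.99 kN.
ΣF_y = 0: A_y + T·sin63° − 75 − 75 = 0 → A_y = 150 − 94.6962 × 0.891007 = 65.63 kN.

T = 94.70 kN, A_x = 42.99 kN, A_y = 65.63 kN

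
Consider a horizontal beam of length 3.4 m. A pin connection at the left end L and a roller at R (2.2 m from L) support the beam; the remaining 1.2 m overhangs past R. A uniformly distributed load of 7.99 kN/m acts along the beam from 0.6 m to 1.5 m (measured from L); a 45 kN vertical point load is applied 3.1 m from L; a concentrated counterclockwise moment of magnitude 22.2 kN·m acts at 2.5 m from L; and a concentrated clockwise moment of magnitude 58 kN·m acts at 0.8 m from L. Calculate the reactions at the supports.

Resultant of the distributed load: 7.99 × 0.9 = 7.191 kN at 1.05 m from L.
ΣM about L: R_y·2.2 − (7.99·0.9)·1.05 − 45·3.1 + 22.2 − 58 = 0 → R_y = 182.85055/2.2 = 83.1139 ≈ 83.11 kN.
ΣF_y = 0: L_y + 83.1139 − 7.99·0.9 − 45 = 0 → L_y = -30.92 kN.
ΣF_x = 0: no horizontal applied forces, so L_x = 0.

L_x = 0, L_y = -30.92 kN, R_y = 83.11 kN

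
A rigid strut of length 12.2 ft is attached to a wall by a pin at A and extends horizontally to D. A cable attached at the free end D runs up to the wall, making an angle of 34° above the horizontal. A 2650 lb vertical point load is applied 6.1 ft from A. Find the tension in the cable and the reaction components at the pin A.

ΣM about A: T·sin34°·12.2 − 2650·6.1 = 0 → T = 16165/(12.2·0.559193) = 2369.49 ≈ 2369 lb.
ΣF_x = 0: A_x − T·cos34° = 0 → A_x = 2369.49 × 0.829038 = 1964 lb.
ΣF_y = 0: A_y + T·sin34° − 2650 = 0 → A_y = 2650 − 2369.49 × 0.559193 = 1325 lb.

T = 2369 lb, A_x = 1964 lb, A_y = 1325 lb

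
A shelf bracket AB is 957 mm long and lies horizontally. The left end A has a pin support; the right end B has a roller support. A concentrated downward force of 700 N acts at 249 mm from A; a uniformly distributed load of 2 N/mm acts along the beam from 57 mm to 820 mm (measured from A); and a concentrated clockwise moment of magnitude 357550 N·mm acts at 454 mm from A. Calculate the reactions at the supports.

A_x = 0, A_y = 971.0 N, B_y = 1255 N

Resultant of the distributed load: 2 × 763 = 1526 N at 438.5 mm from A.
Moments about A: B_y·957 − 700·249 − (2·763)·438.5 − 357550 = 0 → B_y = 1201001/957 = 1254.96 ≈ 1255 N.
ΣF_y = 0: A_y + 1254.96 − 700 − 2·763 = 0 → A_y = 971.0 N.
ΣF_x = 0: no horizontal applied forces, so A_x = 0.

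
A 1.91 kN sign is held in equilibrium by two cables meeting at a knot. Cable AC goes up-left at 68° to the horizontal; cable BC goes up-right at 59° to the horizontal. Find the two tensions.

ΣF_x = 0: −T_AC·cos68° + T_BC·cos59° = 0 → T_BC = 0.727338·T_AC.
ΣF_y = 0: T_AC·sin68° + T_BC·sin59° = 1.91.
Substitute: T_AC·(0.927184 + 0.727338·0.857167) = 1.91 → T_AC = 1.23175 ≈ 1.232 kN.
Then T_BC = 0.727338 × 1.23175 = 0.8959 kN.

T_AC = 1.232 kN, T_BC = 0.8959 kN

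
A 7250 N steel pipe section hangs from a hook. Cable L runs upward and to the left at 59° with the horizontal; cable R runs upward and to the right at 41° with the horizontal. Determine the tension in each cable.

ΣF_x = 0: −T_L·cos59° + T_R·cos41° = 0 → T_R = 0.682432·T_L.
ΣF_y = 0: T_L·sin59° + T_R·sin41° = 7250.
Substitute: T_L·(0.857167 + 0.682432·0.656059) = 7250 → T_L = 5556.06 ≈ 5556 N.
Then T_R = 0.682432 × 5556.06 = 3792 N.

T_L = 5556 N, T_R = 3792 N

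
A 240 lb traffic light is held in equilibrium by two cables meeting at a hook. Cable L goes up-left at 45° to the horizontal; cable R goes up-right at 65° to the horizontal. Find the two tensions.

T_L = 107.9 lb, T_R = 180.6 lb

ΣF_x = 0: −T_L·cos45° + T_R·cos65° = 0 → T_R = 1.67316·T_L.
ΣF_y = 0: T_L·sin45° + T_R·sin65° = 240.
Substitute: T_L·(0.707107 + 1.67316·0.906308) = 240 → T_L = 107.938 ≈ 107.9 lb.
Then T_R = 1.67316 × 107.938 = 180.6 lb.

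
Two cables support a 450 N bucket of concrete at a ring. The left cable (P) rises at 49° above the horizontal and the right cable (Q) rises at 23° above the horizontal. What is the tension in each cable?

ΣF_x = 0: −T_P·cos49° + T_Q·cos23° = 0 → T_Q = 0.712717·T_P.
ΣF_y = 0: T_P·sin49° + T_Q·sin23° = 450.
Substitute: T_P·(0.75471 + 0.712717·0.390731) = 450 → T_P = 435.544 ≈ 435.5 N.
Then T_Q = 0.712717 × 435.544 = 310.4 N.

T_P = 435.5 N, T_Q = 310.4 N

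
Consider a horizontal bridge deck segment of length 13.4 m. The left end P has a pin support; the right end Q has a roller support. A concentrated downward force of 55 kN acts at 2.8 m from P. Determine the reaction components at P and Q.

P_x = 0, P_y = 43.51 kN, Q_y = 11.49 kN

ΣM about P: Q_y·13.4 − 55·2.8 = 0 → Q_y = 154/13.4 = 11.4925 ≈ 11.49 kN.
ΣF_y = 0: P_y + 11.4925 − 55 = 0 → P_y = 43.51 kN.
ΣF_x = 0: no horizontal applied forces, so P_x = 0.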